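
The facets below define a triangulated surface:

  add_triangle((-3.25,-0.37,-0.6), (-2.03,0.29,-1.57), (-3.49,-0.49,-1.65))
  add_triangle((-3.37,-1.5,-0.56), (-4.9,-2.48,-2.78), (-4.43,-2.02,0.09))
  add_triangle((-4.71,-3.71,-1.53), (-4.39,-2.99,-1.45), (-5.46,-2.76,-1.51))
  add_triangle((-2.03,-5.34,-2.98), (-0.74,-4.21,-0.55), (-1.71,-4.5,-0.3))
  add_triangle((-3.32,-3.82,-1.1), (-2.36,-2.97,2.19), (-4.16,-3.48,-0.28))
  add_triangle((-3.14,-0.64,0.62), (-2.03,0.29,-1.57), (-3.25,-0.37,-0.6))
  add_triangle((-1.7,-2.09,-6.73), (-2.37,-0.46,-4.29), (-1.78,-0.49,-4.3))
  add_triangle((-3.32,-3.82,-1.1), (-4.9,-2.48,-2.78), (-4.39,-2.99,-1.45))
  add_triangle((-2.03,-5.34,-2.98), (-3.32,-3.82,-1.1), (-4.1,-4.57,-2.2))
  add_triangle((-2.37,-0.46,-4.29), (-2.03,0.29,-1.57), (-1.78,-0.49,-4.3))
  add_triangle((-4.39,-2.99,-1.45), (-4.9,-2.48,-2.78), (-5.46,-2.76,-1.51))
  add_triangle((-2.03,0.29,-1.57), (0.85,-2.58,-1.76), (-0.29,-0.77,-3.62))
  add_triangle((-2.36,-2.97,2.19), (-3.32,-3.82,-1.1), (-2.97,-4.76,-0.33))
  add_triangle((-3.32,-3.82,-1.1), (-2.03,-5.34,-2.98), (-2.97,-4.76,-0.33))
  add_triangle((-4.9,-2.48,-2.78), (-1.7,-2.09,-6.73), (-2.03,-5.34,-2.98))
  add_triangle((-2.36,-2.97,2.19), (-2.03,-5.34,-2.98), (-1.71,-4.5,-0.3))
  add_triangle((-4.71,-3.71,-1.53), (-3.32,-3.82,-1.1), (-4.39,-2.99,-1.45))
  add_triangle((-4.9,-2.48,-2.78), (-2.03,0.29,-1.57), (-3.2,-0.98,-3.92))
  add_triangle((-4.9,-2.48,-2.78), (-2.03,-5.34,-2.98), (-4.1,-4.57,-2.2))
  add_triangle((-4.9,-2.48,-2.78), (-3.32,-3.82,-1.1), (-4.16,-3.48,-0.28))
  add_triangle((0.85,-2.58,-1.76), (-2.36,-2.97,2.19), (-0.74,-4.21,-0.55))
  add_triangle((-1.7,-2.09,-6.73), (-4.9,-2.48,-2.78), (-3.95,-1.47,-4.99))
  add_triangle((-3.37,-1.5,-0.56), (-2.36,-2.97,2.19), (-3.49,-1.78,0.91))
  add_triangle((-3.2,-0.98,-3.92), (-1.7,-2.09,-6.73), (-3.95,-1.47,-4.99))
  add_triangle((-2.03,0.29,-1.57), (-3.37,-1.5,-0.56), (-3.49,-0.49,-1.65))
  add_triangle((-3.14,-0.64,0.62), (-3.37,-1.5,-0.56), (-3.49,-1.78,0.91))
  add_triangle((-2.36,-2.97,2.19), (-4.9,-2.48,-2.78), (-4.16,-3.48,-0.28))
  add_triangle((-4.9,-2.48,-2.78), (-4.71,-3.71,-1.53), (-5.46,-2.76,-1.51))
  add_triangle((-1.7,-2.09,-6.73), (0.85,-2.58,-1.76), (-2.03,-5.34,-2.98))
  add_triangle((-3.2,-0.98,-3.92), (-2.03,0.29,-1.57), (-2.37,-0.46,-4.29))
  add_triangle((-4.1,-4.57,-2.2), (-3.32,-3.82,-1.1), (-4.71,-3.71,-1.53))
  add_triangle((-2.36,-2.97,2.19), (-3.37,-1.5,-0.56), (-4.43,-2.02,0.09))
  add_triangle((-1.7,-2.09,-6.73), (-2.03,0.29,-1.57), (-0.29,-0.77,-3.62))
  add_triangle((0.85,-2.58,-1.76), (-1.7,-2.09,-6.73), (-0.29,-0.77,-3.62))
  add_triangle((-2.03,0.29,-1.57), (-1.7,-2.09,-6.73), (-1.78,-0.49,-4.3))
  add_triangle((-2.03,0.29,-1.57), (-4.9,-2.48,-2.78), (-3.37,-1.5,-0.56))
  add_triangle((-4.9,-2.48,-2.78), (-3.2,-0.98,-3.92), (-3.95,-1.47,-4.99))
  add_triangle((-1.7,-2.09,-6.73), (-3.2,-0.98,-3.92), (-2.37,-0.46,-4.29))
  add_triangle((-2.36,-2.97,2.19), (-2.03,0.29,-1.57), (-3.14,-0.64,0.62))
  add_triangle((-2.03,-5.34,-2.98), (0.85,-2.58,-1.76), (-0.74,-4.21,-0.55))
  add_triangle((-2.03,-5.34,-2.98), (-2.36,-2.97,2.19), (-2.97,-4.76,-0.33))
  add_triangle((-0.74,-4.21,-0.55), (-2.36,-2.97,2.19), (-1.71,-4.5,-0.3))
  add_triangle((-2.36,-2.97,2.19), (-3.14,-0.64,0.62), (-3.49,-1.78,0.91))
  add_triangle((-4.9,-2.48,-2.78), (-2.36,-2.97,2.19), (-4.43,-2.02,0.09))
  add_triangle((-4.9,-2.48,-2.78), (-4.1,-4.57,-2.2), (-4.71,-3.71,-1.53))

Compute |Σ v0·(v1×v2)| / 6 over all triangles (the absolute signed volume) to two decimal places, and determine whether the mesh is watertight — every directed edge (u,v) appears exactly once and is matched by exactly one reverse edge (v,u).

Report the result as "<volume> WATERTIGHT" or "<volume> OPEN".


75.57 OPEN

Per-triangle v0·(v1×v2)/6:
  t1: +0.3439
  t2: +0.1919
  t3: -0.1258
  t4: +1.6922
  t5: +2.3032
  t6: +0.1557
  t7: +0.5409
  t8: -1.3269
  t9: +1.5873
  t10: +0.1711
  t11: -0.9989
  t12: -2.1610
  t13: +2.1159
  t14: +2.8016
  t15: +18.4698
  t16: +2.4248
  t17: -0.0306
  t18: +2.0457
  t19: +4.1693
  t20: +2.7553
  t21: +0.5228
  t22: +5.2521
  t23: +1.2778
  t24: +0.5186
  t25: +0.0189
  t26: +0.7793
  t27: +0.9450
  t28: +1.7227
  t29: +9.3235
  t30: +0.8042
  t31: +0.7985
  t32: -0.8208
  t33: +1.1935
  t34: +1.9385
  t35: -0.9437
  t36: +1.5248
  t37: +0.5264
  t38: +1.8196
  t39: -1.9322
  t40: +3.1772
  t41: +1.4251
  t42: +1.2912
  t43: +0.6765
  t44: +4.4151
  t45: +2.1906
Σ = +75.5710 → |volume| = 75.57

Directed edges: 135 total; 7 unmatched, e.g. (-3.49,-0.49,-1.65)→(-3.25,-0.37,-0.6) → open.


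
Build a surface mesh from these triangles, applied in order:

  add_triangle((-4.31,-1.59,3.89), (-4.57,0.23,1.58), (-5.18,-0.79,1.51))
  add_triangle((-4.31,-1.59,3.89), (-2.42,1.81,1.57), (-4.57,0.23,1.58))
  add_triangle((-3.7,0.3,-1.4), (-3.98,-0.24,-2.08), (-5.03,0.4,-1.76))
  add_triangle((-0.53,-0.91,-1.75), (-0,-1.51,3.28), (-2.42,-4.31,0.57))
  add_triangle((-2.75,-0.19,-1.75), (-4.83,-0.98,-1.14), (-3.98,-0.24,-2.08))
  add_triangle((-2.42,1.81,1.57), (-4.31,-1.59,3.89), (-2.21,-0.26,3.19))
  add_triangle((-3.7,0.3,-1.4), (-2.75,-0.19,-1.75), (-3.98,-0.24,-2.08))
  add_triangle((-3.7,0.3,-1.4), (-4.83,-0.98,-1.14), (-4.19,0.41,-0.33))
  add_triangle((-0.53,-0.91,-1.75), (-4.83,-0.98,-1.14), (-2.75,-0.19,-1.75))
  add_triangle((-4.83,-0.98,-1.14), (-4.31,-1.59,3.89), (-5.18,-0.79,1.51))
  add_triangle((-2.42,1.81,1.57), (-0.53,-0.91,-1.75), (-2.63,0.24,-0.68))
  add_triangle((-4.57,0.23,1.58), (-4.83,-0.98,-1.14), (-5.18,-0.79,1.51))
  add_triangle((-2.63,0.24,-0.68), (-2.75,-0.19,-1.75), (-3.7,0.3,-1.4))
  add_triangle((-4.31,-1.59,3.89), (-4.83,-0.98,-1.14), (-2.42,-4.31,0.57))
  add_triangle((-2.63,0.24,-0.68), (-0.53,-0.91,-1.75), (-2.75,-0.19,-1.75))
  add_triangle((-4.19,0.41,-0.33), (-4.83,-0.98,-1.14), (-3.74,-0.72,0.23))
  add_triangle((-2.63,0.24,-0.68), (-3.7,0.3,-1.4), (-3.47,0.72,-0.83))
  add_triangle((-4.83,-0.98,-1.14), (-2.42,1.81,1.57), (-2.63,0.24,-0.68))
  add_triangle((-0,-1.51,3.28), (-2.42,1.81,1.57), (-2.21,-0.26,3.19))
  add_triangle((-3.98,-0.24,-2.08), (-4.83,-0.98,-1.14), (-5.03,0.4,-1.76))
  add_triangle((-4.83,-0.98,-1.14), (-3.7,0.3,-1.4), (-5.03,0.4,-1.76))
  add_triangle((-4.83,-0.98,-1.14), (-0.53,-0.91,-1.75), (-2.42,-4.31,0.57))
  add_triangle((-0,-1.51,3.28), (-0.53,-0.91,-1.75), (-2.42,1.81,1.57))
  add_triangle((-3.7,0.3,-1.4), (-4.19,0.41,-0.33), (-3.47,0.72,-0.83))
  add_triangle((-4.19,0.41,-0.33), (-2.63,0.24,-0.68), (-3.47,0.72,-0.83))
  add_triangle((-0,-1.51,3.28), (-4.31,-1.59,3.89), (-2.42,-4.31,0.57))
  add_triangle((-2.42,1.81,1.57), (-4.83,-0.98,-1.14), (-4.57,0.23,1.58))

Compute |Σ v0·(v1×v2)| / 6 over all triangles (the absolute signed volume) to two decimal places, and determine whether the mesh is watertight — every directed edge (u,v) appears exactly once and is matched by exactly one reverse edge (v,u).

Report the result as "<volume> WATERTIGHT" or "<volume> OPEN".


52.20 OPEN

Per-triangle v0·(v1×v2)/6:
  t1: +2.3072
  t2: +4.0952
  t3: +0.0525
  t4: +1.0970
  t5: +0.1651
  t6: +2.5658
  t7: +0.1000
  t8: +1.0917
  t9: +1.1925
  t10: +2.6050
  t11: +0.2012
  t12: +1.9870
  t13: -0.0685
  t14: +14.4290
  t15: -0.1247
  t16: +1.1082
  t17: -0.0773
  t18: +1.4432
  t19: +1.4611
  t20: +1.0427
  t21: -0.1178
  t22: +5.7326
  t23: -3.0035
  t24: +0.3187
  t25: -0.1324
  t26: +9.8023
  t27: +2.9299
Σ = +52.2035 → |volume| = 52.20

Directed edges: 81 total; 7 unmatched, e.g. (-4.31,-1.59,3.89)→(-2.21,-0.26,3.19) → open.


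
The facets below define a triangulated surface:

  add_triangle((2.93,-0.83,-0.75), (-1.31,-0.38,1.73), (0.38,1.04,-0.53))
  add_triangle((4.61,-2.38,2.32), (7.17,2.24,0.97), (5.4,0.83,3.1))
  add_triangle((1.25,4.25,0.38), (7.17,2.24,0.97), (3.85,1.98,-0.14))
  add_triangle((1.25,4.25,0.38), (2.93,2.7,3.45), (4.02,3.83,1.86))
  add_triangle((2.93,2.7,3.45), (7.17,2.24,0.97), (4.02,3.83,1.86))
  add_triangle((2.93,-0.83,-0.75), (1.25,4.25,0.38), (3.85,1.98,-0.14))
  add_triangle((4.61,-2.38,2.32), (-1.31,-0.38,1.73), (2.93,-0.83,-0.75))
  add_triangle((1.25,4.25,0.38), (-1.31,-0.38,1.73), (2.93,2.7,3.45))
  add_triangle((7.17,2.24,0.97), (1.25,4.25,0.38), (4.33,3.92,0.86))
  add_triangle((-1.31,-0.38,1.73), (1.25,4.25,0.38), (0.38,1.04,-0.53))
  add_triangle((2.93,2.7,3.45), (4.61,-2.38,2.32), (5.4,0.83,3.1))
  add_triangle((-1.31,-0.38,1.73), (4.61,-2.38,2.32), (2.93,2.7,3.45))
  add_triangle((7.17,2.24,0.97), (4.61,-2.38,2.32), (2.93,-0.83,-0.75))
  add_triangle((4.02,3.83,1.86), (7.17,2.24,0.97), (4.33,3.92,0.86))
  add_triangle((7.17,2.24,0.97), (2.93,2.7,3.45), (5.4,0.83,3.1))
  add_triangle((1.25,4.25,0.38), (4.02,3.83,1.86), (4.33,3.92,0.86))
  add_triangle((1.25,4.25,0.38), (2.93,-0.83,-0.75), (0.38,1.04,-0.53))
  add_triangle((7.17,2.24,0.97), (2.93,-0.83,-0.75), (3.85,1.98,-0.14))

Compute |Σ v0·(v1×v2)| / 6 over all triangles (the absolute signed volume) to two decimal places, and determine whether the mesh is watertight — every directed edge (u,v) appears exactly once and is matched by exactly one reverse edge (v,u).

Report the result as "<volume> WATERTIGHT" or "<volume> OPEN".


Per-triangle v0·(v1×v2)/6:
  t1: -0.6229
  t2: +9.0797
  t3: +3.2438
  t4: +4.2803
  t5: +6.5862
  t6: +0.8514
  t7: +0.5522
  t8: +5.3920
  t9: +0.6177
  t10: +0.4362
  t11: +4.2534
  t12: +9.3367
  t13: +8.7715
  t14: +3.1943
  t15: +8.1805
  t16: +2.3709
  t17: +1.3652
  t18: +2.4431
Σ = +70.3321 → |volume| = 70.33

Directed edges: 54 total, each appears once with its reverse present → watertight.

70.33 WATERTIGHT


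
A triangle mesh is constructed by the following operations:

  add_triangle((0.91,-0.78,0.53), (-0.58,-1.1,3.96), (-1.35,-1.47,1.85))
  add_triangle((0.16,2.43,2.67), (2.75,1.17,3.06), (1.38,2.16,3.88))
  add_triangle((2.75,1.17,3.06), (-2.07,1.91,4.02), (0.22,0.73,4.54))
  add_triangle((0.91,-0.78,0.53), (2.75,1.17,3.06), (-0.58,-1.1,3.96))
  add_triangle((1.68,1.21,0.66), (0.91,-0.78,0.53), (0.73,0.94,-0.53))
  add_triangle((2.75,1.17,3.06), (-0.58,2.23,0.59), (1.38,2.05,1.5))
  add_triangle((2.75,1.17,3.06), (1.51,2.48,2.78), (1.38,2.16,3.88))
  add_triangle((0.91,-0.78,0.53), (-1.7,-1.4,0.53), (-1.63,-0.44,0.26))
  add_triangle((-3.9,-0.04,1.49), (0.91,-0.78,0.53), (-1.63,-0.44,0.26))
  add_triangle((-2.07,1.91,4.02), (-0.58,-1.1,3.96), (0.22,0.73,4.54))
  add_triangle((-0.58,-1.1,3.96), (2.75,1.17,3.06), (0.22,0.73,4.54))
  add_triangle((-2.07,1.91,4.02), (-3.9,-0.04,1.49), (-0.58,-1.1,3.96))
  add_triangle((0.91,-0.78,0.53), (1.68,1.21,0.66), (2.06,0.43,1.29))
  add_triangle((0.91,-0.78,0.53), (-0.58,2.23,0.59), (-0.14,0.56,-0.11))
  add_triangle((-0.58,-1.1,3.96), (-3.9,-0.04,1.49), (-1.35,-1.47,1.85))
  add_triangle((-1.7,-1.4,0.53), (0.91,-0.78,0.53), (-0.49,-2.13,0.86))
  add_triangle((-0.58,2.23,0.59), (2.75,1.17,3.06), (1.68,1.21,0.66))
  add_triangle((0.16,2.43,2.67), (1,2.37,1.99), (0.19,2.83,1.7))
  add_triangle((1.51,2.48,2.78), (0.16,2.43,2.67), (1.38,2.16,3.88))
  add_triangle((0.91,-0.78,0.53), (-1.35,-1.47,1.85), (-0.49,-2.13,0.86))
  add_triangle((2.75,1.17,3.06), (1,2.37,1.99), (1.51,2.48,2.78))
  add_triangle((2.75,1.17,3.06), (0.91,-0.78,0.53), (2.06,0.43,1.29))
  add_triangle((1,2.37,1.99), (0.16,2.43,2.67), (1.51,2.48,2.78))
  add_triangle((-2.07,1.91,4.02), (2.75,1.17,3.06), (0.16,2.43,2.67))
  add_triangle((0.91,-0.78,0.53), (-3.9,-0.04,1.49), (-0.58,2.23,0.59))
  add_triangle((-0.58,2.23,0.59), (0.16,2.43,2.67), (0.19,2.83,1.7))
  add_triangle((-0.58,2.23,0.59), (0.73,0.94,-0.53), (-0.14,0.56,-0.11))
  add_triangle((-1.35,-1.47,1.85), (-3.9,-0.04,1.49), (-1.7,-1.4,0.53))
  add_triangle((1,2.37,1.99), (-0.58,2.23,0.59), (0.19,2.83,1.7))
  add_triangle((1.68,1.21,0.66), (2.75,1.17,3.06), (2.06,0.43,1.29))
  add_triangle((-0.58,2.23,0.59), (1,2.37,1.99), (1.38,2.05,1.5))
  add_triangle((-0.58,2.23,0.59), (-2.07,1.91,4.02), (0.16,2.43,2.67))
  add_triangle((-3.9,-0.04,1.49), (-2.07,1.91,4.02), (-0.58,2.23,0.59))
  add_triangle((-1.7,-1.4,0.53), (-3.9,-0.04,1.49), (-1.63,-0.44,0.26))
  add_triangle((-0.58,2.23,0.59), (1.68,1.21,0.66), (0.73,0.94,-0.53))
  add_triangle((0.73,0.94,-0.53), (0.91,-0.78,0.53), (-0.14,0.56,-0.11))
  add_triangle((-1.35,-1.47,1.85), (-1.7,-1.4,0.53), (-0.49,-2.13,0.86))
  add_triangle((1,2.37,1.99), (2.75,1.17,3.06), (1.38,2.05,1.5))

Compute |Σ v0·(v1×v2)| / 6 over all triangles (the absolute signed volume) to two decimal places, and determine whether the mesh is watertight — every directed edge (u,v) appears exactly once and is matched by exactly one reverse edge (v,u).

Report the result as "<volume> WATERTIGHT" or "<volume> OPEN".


41.17 WATERTIGHT

Per-triangle v0·(v1×v2)/6:
  t1: +1.0739
  t2: -0.7415
  t3: +3.6494
  t4: +2.6524
  t5: +0.3083
  t6: -0.8687
  t7: +1.1817
  t8: -0.1005
  t9: -0.4276
  t10: +3.7143
  t11: +3.0230
  t12: +6.9892
  t13: +0.1423
  t14: -0.0694
  t15: +2.5896
  t16: -0.0916
  t17: +1.6533
  t18: +0.4809
  t19: +0.7942
  t20: +0.5632
  t21: +0.2413
  t22: +0.4374
  t23: +0.3537
  t24: +3.6580
  t25: -1.4646
  t26: +0.4177
  t27: +0.0919
  t28: +1.3121
  t29: +0.1024
  t30: +0.4749
  t31: +0.3938
  t32: +2.2199
  t33: +4.2307
  t34: +0.2931
  t35: +0.7004
  t36: -0.0570
  t37: +0.6273
  t38: +0.6199
Σ = +41.1692 → |volume| = 41.17

Directed edges: 114 total, each appears once with its reverse present → watertight.


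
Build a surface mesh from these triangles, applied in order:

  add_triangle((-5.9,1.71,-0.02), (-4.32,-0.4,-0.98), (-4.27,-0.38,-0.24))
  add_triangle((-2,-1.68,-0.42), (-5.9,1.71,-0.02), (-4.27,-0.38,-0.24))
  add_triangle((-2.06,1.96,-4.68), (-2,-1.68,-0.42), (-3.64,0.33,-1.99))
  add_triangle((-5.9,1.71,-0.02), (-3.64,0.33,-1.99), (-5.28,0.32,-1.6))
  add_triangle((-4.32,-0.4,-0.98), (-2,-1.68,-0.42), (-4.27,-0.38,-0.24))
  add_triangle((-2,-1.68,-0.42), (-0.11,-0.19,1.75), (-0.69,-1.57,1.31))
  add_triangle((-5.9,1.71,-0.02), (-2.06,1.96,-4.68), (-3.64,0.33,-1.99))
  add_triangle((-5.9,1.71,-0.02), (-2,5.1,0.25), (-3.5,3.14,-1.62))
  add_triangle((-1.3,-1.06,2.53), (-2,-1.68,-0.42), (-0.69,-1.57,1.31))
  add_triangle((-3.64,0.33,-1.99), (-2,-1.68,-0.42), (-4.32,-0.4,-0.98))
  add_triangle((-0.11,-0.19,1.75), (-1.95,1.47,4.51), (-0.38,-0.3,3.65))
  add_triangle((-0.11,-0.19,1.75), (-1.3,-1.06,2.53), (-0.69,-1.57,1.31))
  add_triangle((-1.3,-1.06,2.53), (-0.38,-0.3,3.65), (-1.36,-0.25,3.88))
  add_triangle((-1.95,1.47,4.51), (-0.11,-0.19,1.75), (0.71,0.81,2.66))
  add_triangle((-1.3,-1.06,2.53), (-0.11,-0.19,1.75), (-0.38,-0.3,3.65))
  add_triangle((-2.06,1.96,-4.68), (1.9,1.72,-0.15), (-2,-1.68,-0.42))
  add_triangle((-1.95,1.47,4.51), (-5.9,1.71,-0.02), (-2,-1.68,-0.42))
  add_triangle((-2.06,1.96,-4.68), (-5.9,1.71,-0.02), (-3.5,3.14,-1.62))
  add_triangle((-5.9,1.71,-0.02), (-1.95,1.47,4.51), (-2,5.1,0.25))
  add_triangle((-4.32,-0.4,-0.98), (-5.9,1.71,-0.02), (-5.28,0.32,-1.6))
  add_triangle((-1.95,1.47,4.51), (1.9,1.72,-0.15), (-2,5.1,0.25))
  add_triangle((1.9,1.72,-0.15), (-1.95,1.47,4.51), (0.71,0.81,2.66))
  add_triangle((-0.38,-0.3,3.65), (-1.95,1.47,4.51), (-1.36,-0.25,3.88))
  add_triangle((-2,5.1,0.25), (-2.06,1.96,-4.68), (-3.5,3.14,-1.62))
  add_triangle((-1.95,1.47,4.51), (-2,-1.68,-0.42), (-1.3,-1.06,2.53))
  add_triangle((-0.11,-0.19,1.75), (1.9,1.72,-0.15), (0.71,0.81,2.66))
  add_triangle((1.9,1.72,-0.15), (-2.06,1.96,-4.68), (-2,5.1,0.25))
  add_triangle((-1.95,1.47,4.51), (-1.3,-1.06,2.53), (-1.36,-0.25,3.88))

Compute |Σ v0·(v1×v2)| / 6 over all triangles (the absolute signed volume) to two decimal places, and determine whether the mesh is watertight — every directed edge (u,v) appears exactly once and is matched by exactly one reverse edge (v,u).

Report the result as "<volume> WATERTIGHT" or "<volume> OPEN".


97.36 OPEN

Per-triangle v0·(v1×v2)/6:
  t1: +1.1691
  t2: -0.1562
  t3: +3.2885
  t4: +1.2258
  t5: +0.7846
  t6: -0.5380
  t7: +5.9819
  t8: +7.6849
  t9: +0.9409
  t10: +1.2369
  t11: +0.0393
  t12: +0.3360
  t13: +0.5390
  t14: +1.0355
  t15: +0.0665
  t16: +0.4998
  t17: +9.6682
  t18: +7.6121
  t19: +19.8479
  t20: +1.4213
  t21: +9.4381
  t22: +2.5519
  t23: +1.0085
  t24: +7.2627
  t25: +2.8514
  t26: +0.1700
  t27: +10.7088
  t28: +0.6846
Σ = +97.3599 → |volume| = 97.36

Directed edges: 84 total; 6 unmatched, e.g. (-3.64,0.33,-1.99)→(-5.28,0.32,-1.6) → open.


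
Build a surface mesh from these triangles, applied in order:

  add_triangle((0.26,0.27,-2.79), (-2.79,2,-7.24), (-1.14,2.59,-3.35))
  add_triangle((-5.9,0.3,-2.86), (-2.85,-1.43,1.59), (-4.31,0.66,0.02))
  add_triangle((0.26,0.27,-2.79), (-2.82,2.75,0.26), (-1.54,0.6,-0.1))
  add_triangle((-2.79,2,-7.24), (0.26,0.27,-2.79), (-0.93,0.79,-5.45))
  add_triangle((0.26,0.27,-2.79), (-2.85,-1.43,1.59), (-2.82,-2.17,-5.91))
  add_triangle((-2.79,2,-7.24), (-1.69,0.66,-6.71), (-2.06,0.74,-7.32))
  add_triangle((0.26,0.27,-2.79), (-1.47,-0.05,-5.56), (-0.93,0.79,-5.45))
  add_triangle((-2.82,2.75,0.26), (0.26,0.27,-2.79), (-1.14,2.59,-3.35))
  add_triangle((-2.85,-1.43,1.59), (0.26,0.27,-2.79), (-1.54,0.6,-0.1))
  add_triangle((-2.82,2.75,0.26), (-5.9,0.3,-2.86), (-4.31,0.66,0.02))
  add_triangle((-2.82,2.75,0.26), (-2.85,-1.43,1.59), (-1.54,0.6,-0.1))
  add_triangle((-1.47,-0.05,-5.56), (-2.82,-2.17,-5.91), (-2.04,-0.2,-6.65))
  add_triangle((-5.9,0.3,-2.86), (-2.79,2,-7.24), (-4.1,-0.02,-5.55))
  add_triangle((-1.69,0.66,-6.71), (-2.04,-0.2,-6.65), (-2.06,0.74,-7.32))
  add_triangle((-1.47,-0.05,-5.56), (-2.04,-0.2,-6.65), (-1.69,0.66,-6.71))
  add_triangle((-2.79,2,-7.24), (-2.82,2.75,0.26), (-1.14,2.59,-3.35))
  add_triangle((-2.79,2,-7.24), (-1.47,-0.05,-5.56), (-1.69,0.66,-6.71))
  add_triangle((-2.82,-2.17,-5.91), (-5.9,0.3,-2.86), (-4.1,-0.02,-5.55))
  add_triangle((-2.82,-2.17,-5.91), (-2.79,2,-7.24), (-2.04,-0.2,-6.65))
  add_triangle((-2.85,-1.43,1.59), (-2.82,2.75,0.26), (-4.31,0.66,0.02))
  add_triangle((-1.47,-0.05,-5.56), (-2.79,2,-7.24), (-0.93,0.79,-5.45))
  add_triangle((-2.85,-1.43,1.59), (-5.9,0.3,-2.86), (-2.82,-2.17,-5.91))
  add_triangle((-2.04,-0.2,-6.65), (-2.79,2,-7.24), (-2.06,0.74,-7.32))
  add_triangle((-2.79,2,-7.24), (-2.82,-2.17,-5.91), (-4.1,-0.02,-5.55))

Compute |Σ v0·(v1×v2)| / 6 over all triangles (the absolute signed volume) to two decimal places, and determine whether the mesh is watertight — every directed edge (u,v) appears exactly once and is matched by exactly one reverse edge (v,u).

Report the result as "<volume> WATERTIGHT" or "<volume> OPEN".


59.47 OPEN

Per-triangle v0·(v1×v2)/6:
  t1: +2.7730
  t2: +4.5547
  t3: -1.2319
  t4: +0.4457
  t5: -1.4446
  t6: +0.2900
  t7: +0.6359
  t8: -1.0716
  t9: -1.6610
  t10: +4.7011
  t11: -1.0413
  t12: +0.3895
  t13: +7.8321
  t14: +0.2148
  t15: +0.1772
  t16: +6.3795
  t17: -0.7455
  t18: +7.0835
  t19: +3.7316
  t20: +2.9567
  t21: +1.6587
  t22: +13.7953
  t23: +1.0616
  t24: +7.9824
Σ = +59.4674 → |volume| = 59.47

Directed edges: 72 total; 6 unmatched, e.g. (-2.82,-2.17,-5.91)→(0.26,0.27,-2.79) → open.


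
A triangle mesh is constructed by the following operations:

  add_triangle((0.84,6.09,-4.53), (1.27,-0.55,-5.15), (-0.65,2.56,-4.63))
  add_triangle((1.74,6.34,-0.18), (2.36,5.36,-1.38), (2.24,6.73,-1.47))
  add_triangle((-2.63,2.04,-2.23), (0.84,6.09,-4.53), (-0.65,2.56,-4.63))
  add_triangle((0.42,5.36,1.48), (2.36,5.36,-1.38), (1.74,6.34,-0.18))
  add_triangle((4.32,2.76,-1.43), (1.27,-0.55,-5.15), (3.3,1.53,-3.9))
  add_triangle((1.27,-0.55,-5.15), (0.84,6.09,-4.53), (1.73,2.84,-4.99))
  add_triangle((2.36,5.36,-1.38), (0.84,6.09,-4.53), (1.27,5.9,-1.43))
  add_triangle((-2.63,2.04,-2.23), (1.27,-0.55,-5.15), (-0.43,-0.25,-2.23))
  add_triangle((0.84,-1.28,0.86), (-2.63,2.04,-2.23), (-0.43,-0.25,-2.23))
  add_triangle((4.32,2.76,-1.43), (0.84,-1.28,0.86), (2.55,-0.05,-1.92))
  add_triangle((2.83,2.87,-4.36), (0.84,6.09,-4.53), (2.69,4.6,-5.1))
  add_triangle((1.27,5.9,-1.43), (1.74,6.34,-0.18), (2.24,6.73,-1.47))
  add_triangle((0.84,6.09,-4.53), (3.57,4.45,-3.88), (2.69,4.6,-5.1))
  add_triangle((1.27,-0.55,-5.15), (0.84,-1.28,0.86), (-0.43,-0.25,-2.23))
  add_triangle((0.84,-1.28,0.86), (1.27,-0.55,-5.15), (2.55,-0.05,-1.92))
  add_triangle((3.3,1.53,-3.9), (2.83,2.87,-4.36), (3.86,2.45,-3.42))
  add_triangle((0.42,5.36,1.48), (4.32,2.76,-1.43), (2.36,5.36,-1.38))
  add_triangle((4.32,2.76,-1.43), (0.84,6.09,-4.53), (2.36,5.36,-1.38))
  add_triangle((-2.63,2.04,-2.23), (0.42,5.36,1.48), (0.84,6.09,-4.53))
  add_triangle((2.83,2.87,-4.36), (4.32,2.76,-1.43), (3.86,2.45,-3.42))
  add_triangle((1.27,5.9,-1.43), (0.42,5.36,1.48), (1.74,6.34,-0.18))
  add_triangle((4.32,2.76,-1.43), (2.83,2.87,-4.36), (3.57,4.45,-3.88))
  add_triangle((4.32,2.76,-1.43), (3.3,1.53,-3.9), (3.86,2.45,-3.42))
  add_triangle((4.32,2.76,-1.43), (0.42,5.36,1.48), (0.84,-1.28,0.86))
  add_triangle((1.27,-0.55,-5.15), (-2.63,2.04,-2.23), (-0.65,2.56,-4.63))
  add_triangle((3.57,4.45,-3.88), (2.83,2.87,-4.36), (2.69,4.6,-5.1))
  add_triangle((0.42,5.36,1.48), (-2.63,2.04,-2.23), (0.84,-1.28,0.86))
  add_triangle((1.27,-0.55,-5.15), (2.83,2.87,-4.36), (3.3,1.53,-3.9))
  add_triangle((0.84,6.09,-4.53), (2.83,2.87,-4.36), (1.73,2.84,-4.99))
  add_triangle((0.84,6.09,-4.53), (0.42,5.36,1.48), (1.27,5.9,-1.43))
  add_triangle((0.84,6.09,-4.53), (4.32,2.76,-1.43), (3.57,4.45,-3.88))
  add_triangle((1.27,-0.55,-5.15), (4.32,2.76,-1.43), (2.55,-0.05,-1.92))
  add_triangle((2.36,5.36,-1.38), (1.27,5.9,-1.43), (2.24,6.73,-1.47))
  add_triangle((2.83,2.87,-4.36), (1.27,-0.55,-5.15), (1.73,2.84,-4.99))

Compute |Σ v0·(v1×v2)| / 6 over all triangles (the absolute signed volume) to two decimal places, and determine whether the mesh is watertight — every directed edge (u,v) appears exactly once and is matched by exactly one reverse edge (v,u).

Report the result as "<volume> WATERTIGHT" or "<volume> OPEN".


119.31 WATERTIGHT

Per-triangle v0·(v1×v2)/6:
  t1: +9.3835
  t2: +0.6915
  t3: +7.3293
  t4: +0.1695
  t5: +0.7826
  t6: +3.6204
  t7: +3.6598
  t8: +1.9485
  t9: +0.5516
  t10: +2.7832
  t11: +0.4959
  t12: +0.9962
  t13: +3.8469
  t14: +1.1646
  t15: +2.5851
  t16: +1.3472
  t17: +6.6857
  t18: +9.3990
  t19: +16.3862
  t20: +1.6777
  t21: +2.0045
  t22: +3.2833
  t23: +0.8595
  t24: +6.2898
  t25: +4.8333
  t26: +1.8044
  t27: +0.6778
  t28: +3.7628
  t29: +4.0867
  t30: +3.4904
  t31: +4.1481
  t32: +4.6635
  t33: +0.2541
  t34: +3.6504
Σ = +119.3129 → |volume| = 119.31

Directed edges: 102 total, each appears once with its reverse present → watertight.


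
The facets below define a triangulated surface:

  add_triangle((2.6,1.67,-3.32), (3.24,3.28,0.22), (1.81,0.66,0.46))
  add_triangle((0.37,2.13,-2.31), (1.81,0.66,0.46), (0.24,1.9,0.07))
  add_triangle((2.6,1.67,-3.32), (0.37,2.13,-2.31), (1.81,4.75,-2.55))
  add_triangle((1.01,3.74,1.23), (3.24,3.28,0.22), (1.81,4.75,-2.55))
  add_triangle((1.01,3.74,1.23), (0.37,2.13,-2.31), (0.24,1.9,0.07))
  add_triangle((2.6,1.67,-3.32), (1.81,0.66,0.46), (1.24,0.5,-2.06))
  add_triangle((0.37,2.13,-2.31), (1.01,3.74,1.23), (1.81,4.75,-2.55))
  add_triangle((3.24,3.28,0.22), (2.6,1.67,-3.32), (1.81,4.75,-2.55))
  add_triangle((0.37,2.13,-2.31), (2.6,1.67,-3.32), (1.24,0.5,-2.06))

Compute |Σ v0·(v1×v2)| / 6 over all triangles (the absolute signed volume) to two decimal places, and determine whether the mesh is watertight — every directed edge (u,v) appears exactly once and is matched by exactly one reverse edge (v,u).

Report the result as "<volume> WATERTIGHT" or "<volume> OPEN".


Per-triangle v0·(v1×v2)/6:
  t1: +2.3887
  t2: -1.3199
  t3: +2.6608
  t4: +5.7522
  t5: +0.4415
  t6: +0.4598
  t7: +1.5154
  t8: +6.8976
  t9: +0.6269
Σ = +19.4230 → |volume| = 19.42

Directed edges: 27 total; 7 unmatched, e.g. (3.24,3.28,0.22)→(1.81,0.66,0.46) → open.

19.42 OPEN


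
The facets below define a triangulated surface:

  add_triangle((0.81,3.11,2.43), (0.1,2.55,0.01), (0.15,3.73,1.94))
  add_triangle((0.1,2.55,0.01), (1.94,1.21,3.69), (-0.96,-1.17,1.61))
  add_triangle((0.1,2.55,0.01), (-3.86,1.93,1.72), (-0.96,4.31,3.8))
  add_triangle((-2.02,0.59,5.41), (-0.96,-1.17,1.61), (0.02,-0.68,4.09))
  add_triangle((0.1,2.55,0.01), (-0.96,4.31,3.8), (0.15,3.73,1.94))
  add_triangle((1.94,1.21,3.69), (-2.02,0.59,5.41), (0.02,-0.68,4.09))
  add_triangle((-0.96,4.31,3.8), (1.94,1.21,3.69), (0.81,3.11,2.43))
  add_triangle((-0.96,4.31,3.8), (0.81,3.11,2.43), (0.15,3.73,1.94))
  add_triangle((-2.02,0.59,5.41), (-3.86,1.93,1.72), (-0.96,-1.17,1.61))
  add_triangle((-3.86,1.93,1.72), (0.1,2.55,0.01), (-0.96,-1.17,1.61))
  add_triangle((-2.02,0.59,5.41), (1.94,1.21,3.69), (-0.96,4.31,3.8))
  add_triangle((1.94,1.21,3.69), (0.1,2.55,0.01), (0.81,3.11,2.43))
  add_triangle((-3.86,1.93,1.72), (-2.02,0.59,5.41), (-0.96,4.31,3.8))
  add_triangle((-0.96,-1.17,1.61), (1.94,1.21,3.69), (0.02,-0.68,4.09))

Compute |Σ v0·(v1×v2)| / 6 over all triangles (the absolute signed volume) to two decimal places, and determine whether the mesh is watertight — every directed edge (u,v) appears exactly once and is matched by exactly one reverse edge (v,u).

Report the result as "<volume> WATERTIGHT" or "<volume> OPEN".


Per-triangle v0·(v1×v2)/6:
  t1: +0.5592
  t2: -2.7304
  t3: +5.5062
  t4: +2.2414
  t5: +0.9298
  t6: +4.4952
  t7: +3.3268
  t8: +1.2360
  t9: +4.4678
  t10: -2.0354
  t11: +11.3196
  t12: +0.8671
  t13: +12.0234
  t14: -0.0209
Σ = +42.1858 → |volume| = 42.19

Directed edges: 42 total, each appears once with its reverse present → watertight.

42.19 WATERTIGHT


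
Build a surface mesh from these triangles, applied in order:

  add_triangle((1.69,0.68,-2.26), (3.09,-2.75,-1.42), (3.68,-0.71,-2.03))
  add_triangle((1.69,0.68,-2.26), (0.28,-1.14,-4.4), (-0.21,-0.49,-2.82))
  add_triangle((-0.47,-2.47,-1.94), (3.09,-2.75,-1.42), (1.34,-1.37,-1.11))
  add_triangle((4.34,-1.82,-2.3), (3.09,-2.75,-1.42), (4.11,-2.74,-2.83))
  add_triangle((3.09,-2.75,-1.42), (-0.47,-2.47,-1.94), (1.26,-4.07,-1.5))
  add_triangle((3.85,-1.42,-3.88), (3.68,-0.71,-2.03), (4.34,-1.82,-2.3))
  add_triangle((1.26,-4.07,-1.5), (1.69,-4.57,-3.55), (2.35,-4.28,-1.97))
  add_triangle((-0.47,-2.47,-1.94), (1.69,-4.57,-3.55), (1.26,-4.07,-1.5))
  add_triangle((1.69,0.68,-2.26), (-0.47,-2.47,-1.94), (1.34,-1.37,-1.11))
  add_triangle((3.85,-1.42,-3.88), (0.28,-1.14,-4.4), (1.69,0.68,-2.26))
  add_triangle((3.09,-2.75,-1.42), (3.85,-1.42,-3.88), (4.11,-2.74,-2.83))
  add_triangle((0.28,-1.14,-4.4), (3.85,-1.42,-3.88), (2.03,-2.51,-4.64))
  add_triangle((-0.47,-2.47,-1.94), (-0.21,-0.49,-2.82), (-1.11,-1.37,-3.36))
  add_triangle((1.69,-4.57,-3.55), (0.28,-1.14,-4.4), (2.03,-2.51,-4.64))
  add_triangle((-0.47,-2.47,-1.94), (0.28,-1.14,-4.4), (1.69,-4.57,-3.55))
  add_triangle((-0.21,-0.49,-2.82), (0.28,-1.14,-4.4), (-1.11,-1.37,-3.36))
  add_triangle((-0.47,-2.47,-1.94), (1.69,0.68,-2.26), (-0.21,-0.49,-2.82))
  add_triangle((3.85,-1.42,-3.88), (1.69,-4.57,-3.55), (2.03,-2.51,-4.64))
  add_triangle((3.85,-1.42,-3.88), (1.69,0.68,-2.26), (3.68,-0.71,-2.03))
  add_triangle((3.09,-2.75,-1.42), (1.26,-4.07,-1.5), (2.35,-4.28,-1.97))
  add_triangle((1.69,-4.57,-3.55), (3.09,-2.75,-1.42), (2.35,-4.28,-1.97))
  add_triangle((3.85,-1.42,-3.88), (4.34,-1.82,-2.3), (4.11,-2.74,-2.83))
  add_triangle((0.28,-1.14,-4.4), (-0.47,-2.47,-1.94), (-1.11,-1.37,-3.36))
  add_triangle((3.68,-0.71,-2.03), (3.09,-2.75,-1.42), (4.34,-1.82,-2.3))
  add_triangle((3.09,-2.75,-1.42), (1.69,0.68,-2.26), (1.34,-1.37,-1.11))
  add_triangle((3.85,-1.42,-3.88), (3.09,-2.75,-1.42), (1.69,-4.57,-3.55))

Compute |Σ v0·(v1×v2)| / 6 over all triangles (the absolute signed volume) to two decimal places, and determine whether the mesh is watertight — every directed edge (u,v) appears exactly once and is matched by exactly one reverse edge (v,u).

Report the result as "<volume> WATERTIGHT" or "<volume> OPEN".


Per-triangle v0·(v1×v2)/6:
  t1: -1.5784
  t2: +0.6343
  t3: -0.5381
  t4: +0.8457
  t5: -1.9041
  t6: +1.0975
  t7: +1.2239
  t8: +1.7548
  t9: -1.8193
  t10: +3.8142
  t11: +0.0251
  t12: +2.9280
  t13: -0.7416
  t14: +3.2394
  t15: +3.7009
  t16: +0.3763
  t17: -1.6988
  t18: +4.4824
  t19: +1.6352
  t20: +0.3136
  t21: +1.7205
  t22: +1.4443
  t23: +1.6926
  t24: +0.0472
  t25: -0.6914
  t26: +6.1985
Σ = +28.2025 → |volume| = 28.20

Directed edges: 78 total, each appears once with its reverse present → watertight.

28.20 WATERTIGHT


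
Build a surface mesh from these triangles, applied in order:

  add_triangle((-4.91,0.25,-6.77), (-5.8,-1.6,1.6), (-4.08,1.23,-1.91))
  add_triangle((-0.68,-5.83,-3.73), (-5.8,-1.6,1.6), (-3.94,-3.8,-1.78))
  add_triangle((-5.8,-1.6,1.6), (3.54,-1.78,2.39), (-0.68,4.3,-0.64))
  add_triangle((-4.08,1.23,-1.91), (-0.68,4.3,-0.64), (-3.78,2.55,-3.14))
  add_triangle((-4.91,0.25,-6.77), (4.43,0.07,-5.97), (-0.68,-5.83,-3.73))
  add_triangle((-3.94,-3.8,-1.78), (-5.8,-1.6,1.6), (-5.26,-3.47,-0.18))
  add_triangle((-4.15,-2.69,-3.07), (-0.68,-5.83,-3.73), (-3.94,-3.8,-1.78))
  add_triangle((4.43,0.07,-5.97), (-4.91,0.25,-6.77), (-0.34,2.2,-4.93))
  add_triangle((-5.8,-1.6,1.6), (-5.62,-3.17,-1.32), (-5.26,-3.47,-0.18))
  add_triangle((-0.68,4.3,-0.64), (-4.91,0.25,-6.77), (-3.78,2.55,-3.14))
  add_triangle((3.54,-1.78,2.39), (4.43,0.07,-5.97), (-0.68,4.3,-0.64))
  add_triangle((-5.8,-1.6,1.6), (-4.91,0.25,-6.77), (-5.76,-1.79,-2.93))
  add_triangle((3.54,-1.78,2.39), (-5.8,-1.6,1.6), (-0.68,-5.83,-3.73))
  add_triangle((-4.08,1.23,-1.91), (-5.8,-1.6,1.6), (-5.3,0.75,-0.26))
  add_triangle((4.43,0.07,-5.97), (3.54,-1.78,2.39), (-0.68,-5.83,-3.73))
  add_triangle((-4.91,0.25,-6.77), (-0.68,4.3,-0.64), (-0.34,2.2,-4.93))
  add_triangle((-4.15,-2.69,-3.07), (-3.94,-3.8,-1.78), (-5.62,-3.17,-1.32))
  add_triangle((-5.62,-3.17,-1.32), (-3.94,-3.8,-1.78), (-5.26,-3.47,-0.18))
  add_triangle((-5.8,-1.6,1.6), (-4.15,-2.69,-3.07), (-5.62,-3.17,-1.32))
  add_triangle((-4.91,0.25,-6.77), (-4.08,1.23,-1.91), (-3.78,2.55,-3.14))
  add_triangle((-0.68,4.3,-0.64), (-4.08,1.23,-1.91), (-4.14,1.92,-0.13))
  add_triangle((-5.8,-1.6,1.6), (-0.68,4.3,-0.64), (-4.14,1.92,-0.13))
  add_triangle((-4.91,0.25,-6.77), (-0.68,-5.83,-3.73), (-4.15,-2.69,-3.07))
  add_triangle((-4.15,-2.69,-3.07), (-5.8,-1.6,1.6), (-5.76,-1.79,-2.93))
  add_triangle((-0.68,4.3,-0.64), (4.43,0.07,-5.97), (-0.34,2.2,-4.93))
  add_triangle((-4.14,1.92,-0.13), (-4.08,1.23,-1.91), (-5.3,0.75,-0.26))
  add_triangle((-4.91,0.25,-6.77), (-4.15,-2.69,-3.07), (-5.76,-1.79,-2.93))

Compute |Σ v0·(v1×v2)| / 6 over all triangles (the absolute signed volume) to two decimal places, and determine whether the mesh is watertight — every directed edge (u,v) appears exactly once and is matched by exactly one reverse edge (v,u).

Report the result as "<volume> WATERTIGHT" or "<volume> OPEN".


313.52 OPEN

Per-triangle v0·(v1×v2)/6:
  t1: +13.7914
  t2: +5.3625
  t3: +12.3989
  t4: +3.5076
  t5: +58.6411
  t6: -1.3176
  t7: +7.0108
  t8: +20.4946
  t9: +3.0483
  t10: +6.6579
  t11: +20.6808
  t12: +8.5878
  t13: +28.8014
  t14: +2.5698
  t15: +37.0643
  t16: +16.1034
  t17: +2.8167
  t18: +1.9623
  t19: +2.3117
  t20: +5.4350
  t21: +5.1818
  t22: +3.0686
  t23: +19.3578
  t24: +5.9307
  t25: +14.6151
  t26: +2.0572
  t27: +7.3783
Σ = +313.5181 → |volume| = 313.52

Directed edges: 81 total; 3 unmatched, e.g. (-5.8,-1.6,1.6)→(-5.3,0.75,-0.26) → open.


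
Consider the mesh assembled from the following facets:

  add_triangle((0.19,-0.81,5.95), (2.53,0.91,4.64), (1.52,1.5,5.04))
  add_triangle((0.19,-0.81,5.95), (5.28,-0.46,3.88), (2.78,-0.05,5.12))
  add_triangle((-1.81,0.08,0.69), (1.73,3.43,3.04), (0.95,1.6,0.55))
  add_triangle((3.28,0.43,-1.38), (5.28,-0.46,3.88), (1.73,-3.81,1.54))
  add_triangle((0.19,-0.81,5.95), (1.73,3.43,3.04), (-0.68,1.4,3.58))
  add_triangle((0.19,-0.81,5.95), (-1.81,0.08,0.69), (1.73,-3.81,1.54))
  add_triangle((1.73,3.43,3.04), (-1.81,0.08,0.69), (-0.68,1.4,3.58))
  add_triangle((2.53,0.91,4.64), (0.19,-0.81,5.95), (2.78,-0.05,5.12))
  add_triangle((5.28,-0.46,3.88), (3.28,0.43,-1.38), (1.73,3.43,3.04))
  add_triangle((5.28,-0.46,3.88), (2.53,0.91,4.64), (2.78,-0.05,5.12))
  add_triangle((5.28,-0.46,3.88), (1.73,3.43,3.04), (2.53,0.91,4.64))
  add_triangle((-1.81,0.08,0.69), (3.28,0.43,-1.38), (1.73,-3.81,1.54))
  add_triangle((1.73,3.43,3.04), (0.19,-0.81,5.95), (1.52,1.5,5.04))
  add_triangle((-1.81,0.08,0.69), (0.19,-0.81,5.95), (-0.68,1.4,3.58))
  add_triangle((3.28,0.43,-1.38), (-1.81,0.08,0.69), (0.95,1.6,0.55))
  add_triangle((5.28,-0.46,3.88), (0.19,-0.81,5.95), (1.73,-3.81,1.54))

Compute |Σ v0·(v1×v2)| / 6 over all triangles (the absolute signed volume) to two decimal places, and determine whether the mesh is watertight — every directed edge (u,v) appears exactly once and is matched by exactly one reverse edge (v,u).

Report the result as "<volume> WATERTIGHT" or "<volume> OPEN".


Per-triangle v0·(v1×v2)/6:
  t1: +3.0858
  t2: +3.1313
  t3: +0.8676
  t4: +12.0362
  t5: +6.0840
  t6: +6.2511
  t7: +1.9838
  t8: +2.4719
  t9: +13.0574
  t10: +2.5907
  t11: +7.0030
  t12: -0.2355
  t13: +1.6405
  t14: +3.2919
  t15: +0.2224
  t16: +18.5228
Σ = +82.0049 → |volume| = 82.00

Directed edges: 48 total; 6 unmatched, e.g. (2.53,0.91,4.64)→(1.52,1.5,5.04) → open.

82.00 OPEN


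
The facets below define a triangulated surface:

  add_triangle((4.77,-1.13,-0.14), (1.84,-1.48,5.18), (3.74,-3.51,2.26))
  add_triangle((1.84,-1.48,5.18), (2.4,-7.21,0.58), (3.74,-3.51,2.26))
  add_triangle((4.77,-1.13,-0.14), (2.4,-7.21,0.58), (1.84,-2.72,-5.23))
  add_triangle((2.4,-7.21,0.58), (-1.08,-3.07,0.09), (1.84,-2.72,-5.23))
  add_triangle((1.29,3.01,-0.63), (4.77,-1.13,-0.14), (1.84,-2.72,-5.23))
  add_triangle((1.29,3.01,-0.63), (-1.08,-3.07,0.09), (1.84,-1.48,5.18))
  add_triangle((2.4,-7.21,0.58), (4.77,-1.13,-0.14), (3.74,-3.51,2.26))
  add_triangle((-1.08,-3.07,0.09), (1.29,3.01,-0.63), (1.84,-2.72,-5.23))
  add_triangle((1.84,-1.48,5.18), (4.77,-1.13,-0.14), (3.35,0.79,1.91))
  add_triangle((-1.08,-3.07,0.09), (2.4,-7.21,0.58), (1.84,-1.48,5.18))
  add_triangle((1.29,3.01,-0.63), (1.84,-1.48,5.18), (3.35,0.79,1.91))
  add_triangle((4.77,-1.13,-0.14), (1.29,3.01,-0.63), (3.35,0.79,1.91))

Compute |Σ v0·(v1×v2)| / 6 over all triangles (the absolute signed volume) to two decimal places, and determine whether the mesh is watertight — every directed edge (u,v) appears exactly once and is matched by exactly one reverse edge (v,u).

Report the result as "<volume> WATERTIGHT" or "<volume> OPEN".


Per-triangle v0·(v1×v2)/6:
  t1: +8.9515
  t2: +12.4376
  t3: +28.5101
  t4: +13.9389
  t5: +14.7187
  t6: -1.2618
  t7: +11.1554
  t8: +0.1474
  t9: +8.2565
  t10: +12.5288
  t11: +4.7816
  t12: +6.0392
Σ = +120.2038 → |volume| = 120.20

Directed edges: 36 total, each appears once with its reverse present → watertight.

120.20 WATERTIGHT


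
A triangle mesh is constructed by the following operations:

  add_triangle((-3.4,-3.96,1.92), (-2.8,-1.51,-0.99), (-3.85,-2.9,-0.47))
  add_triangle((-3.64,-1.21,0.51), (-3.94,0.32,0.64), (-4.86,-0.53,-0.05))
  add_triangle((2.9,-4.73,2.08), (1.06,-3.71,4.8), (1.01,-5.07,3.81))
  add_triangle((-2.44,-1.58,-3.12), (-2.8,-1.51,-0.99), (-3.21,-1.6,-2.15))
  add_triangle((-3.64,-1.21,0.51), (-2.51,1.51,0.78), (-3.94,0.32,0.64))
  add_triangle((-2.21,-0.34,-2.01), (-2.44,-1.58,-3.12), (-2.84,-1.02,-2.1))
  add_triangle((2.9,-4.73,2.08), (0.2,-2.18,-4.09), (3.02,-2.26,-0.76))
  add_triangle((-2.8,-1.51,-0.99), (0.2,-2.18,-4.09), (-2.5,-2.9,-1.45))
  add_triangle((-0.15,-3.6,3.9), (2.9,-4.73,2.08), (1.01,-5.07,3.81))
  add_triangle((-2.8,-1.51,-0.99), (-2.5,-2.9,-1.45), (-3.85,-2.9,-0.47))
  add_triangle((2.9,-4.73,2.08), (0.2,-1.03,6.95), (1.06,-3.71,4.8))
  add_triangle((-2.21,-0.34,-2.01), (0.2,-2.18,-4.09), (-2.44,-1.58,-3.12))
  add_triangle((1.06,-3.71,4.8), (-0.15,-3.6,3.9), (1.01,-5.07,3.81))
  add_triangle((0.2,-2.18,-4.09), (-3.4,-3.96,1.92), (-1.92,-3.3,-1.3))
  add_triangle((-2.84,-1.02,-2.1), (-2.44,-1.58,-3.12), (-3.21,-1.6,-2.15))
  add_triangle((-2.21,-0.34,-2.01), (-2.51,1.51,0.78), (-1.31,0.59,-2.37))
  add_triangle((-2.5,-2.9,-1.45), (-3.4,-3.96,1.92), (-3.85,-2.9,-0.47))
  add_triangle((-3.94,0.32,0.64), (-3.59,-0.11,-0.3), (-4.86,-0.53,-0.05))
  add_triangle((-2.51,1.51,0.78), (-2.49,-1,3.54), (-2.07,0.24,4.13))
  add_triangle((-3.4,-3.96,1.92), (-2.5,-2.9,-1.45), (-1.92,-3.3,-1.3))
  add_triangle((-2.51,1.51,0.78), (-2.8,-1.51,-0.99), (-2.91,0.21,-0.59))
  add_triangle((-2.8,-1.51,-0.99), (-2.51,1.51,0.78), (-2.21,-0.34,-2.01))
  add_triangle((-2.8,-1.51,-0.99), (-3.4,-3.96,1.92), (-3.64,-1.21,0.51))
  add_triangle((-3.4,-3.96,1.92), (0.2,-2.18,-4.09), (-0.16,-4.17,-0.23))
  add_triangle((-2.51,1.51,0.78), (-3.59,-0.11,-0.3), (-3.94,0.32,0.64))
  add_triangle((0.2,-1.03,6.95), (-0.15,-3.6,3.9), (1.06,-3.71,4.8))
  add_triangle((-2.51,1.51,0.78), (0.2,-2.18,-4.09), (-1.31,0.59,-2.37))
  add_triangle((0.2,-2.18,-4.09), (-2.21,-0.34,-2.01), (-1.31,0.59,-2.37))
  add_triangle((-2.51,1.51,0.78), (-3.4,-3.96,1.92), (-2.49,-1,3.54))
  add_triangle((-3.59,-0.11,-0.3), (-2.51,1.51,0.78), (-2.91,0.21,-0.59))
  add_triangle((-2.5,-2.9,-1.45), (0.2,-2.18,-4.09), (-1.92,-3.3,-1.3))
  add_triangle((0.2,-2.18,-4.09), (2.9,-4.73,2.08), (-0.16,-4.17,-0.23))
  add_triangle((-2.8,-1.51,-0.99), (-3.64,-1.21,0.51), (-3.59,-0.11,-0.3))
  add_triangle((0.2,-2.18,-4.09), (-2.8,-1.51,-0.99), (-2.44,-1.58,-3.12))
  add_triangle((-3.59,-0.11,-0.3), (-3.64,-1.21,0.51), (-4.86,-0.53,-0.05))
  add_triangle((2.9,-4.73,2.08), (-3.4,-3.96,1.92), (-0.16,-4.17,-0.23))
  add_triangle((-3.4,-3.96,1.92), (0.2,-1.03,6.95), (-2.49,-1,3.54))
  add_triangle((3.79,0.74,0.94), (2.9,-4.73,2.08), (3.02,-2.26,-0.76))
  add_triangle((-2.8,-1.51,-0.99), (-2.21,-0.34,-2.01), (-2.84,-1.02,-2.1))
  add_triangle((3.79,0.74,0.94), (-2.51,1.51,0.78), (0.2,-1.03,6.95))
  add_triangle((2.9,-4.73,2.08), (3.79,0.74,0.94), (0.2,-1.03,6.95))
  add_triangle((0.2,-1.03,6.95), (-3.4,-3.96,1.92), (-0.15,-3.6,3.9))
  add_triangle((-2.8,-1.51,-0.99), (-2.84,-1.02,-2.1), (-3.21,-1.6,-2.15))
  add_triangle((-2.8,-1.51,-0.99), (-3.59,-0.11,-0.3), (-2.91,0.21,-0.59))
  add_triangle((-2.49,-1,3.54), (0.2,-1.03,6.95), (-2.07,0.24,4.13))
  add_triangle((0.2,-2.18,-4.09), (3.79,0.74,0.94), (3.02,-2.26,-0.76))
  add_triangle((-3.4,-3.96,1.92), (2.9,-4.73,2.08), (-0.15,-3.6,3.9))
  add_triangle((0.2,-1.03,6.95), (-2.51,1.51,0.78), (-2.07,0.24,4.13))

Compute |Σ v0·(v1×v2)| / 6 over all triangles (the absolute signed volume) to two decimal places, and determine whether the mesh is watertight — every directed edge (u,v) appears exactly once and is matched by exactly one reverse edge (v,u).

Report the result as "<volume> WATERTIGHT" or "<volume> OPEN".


Per-triangle v0·(v1×v2)/6:
  t1: +0.3158
  t2: +0.7806
  t3: +3.7283
  t4: +0.2632
  t5: +0.2984
  t6: +0.4078
  t7: +8.0763
  t8: +2.4087
  t9: -0.8959
  t10: +0.8630
  t11: +5.1433
  t12: +1.1619
  t13: +1.7983
  t14: +0.8627
  t15: +0.3529
  t16: +1.7161
  t17: +2.5513
  t18: +0.3149
  t19: +2.4802
  t20: +1.7410
  t21: -0.7981
  t22: +2.3047
  t23: +2.8803
  t24: +8.5398
  t25: +0.6593
  t26: +4.1378
  t27: -2.0591
  t28: +2.2052
  t29: +6.0472
  t30: +0.5065
  t31: +1.6927
  t32: +8.9632
  t33: +1.1907
  t34: +1.8972
  t35: +0.0484
  t36: +9.8640
  t37: +9.1321
  t38: +7.4977
  t39: +0.1423
  t40: +9.6650
  t41: +22.1660
  t42: +10.9787
  t43: +0.1753
  t44: +0.4309
  t45: +3.7634
  t46: +5.3362
  t47: +10.3128
  t48: +1.6221
Σ = +163.6711 → |volume| = 163.67

Directed edges: 144 total; 6 unmatched, e.g. (-3.64,-1.21,0.51)→(-2.51,1.51,0.78) → open.

163.67 OPEN


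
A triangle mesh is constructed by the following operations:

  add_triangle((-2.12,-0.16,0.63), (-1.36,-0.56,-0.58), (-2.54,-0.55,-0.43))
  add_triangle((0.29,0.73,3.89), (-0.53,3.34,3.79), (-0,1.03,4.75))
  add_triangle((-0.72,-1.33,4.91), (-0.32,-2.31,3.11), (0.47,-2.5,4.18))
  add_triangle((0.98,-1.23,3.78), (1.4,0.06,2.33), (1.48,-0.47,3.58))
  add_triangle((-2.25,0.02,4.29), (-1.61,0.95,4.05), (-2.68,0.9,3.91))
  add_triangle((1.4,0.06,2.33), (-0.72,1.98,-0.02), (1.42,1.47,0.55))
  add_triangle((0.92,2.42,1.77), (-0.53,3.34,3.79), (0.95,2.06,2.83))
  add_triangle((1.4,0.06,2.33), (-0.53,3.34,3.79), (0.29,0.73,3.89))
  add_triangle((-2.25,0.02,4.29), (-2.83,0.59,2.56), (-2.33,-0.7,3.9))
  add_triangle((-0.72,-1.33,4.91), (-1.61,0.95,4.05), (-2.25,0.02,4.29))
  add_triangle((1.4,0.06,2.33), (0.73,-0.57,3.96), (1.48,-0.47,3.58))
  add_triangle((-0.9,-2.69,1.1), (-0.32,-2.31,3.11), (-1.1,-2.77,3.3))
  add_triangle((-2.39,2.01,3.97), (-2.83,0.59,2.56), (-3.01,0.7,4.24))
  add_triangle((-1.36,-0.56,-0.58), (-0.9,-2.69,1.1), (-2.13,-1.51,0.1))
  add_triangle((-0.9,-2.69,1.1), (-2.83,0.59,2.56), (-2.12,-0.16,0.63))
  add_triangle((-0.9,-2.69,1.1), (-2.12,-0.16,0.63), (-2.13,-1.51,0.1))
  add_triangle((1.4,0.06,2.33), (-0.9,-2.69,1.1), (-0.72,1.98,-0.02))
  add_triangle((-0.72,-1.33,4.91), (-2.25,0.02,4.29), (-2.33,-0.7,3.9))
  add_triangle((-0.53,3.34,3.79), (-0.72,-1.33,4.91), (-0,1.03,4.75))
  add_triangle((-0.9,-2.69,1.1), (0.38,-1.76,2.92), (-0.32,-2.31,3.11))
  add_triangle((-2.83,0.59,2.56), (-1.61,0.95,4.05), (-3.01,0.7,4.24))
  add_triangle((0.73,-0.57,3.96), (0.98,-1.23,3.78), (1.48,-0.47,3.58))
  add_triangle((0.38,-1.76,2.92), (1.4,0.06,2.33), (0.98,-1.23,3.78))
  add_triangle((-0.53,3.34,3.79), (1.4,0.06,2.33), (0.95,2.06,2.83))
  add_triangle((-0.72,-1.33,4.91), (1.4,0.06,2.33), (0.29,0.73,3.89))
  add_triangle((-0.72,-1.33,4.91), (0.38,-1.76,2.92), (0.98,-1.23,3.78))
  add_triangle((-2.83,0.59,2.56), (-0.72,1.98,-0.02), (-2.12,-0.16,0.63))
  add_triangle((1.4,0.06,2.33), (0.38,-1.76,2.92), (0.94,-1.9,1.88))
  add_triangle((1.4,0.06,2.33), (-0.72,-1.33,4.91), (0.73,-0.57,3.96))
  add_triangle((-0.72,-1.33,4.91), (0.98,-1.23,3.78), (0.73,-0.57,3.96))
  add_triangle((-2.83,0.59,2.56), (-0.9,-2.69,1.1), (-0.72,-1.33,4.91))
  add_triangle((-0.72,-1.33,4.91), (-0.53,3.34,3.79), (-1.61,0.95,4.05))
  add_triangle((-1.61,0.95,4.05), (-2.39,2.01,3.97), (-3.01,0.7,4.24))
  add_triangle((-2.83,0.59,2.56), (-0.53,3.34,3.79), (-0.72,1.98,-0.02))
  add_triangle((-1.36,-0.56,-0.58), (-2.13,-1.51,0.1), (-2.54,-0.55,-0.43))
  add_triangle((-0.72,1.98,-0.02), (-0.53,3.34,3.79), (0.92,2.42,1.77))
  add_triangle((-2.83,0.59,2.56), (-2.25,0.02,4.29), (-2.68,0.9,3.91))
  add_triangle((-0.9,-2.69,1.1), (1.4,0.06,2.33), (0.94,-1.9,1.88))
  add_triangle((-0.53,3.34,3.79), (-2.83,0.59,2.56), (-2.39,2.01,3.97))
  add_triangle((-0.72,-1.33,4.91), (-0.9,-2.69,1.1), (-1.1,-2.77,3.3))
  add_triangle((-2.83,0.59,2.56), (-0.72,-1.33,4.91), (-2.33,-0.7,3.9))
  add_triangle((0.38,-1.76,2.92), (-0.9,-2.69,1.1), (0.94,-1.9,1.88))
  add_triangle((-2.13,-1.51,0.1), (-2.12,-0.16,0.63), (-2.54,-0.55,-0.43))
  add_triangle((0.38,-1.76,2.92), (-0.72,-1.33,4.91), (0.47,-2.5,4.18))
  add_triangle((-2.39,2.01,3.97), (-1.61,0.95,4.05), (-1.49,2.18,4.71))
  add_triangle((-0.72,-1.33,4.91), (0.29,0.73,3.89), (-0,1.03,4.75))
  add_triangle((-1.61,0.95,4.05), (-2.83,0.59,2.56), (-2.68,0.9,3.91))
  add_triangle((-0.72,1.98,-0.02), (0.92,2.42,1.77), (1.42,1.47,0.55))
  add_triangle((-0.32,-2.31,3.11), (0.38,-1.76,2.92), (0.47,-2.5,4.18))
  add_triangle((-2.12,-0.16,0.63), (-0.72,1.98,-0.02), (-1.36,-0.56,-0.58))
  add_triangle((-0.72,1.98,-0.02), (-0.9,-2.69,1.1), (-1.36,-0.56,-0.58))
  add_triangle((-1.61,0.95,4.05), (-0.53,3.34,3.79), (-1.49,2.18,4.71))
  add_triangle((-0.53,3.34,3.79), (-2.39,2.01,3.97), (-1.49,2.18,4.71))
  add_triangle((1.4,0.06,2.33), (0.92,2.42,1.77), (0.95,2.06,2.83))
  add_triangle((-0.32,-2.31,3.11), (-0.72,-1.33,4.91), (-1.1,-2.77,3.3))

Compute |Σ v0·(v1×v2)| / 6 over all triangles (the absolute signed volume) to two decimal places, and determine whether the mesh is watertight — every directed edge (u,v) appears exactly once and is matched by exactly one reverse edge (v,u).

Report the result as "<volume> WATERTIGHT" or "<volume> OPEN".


43.60 OPEN

Per-triangle v0·(v1×v2)/6:
  t1: -0.0669
  t2: +0.5305
  t3: +1.1483
  t4: +0.0640
  t5: +0.7431
  t6: -1.2382
  t7: +1.0512
  t8: +1.8913
  t9: +0.8814
  t10: +1.7324
  t11: +0.1850
  t12: +0.6082
  t13: +1.0200
  t14: +0.3173
  t15: +1.8290
  t16: +0.8907
  t17: -1.9479
  t18: +1.2279
  t19: +2.4401
  t20: +0.4938
  t21: -0.3510
  t22: +0.3797
  t23: +0.2117
  t24: +1.2214
  t25: +2.0556
  t26: +1.0804
  t27: +1.3021
  t28: +0.9049
  t29: +0.0249
  t30: +0.8522
  t31: +5.5807
  t32: +3.6741
  t33: +1.1258
  t34: +3.8799
  t35: +0.2071
  t36: +1.8659
  t37: +0.6776
  t38: -0.9809
  t39: +0.3935
  t40: -0.0719
  t41: -1.1306
  t42: +1.0752
  t43: +0.4974
  t44: +0.0458
  t45: +0.8676
  t46: +0.6145
  t47: +0.0130
  t48: +0.8219
  t49: +0.0225
  t50: +0.7452
  t51: -0.9166
  t52: +0.0762
  t53: +1.5024
  t54: +0.5812
  t55: +0.9488
Σ = +43.5995 → |volume| = 43.60

Directed edges: 165 total; 3 unmatched, e.g. (1.42,1.47,0.55)→(1.4,0.06,2.33) → open.
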